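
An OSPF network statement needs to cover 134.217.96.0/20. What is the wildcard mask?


Subnet mask: 255.255.240.0
Wildcard = 255.255.255.255 - subnet mask
255 - 255 = 0
255 - 255 = 0
255 - 240 = 15
255 - 0 = 255
Wildcard: 0.0.15.255


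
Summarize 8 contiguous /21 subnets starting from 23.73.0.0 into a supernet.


Original prefix: /21
Number of subnets: 8 = 2^3
New prefix = 21 - 3 = 18
Supernet: 23.73.0.0/18


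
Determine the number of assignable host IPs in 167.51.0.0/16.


Host bits = 32 - 16 = 16
Total addresses = 2^16 = 65536
Usable = total - 2 (network and broadcast)
Usable hosts: 65534


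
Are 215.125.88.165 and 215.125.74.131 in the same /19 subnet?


Mask: 255.255.224.0
215.125.88.165 AND mask = 215.125.64.0
215.125.74.131 AND mask = 215.125.64.0
Yes, same subnet (215.125.64.0)


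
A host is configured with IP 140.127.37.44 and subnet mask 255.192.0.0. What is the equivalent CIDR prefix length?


Binary: 11111111.11000000.00000000.00000000
Count leading 1s
Prefix: /10


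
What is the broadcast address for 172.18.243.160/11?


Network: 172.0.0.0/11
Host bits = 21
Set all host bits to 1:
Broadcast: 172.31.255.255


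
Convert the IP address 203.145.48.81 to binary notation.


203 = 11001011
145 = 10010001
48 = 00110000
81 = 01010001
Binary: 11001011.10010001.00110000.01010001


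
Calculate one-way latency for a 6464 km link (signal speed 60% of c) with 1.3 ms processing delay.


Speed = 0.6 * 3e5 km/s = 180000 km/s
Propagation delay = 6464 / 180000 = 0.0359 s = 35.9111 ms
Processing delay = 1.3 ms
Total one-way latency = 37.2111 ms


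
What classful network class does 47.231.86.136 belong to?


First octet: 47
Binary: 00101111
0xxxxxxx -> Class A (1-126)
Class A, default mask 255.0.0.0 (/8)


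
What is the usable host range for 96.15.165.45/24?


Network: 96.15.165.0
Broadcast: 96.15.165.255
First usable = network + 1
Last usable = broadcast - 1
Range: 96.15.165.1 to 96.15.165.254


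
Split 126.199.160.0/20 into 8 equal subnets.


New prefix = 20 + 3 = 23
Each subnet has 512 addresses
  126.199.160.0/23
  126.199.162.0/23
  126.199.164.0/23
  126.199.166.0/23
  126.199.168.0/23
  126.199.170.0/23
  126.199.172.0/23
  126.199.174.0/23
Subnets: 126.199.160.0/23, 126.199.162.0/23, 126.199.164.0/23, 126.199.166.0/23, 126.199.168.0/23, 126.199.170.0/23, 126.199.172.0/23, 126.199.174.0/23


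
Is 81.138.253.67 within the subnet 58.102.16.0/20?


Subnet network: 58.102.16.0
Test IP AND mask: 81.138.240.0
No, 81.138.253.67 is not in 58.102.16.0/20


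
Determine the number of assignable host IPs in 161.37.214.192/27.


Host bits = 32 - 27 = 5
Total addresses = 2^5 = 32
Usable = total - 2 (network and broadcast)
Usable hosts: 30


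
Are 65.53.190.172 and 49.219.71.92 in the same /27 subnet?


Mask: 255.255.255.224
65.53.190.172 AND mask = 65.53.190.160
49.219.71.92 AND mask = 49.219.71.64
No, different subnets (65.53.190.160 vs 49.219.71.64)


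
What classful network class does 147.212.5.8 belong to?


First octet: 147
Binary: 10010011
10xxxxxx -> Class B (128-191)
Class B, default mask 255.255.0.0 (/16)


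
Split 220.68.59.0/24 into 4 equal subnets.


New prefix = 24 + 2 = 26
Each subnet has 64 addresses
  220.68.59.0/26
  220.68.59.64/26
  220.68.59.128/26
  220.68.59.192/26
Subnets: 220.68.59.0/26, 220.68.59.64/26, 220.68.59.128/26, 220.68.59.192/26


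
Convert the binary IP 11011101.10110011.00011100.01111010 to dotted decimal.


11011101 = 221
10110011 = 179
00011100 = 28
01111010 = 122
IP: 221.179.28.122


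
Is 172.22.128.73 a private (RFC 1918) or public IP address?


RFC 1918 private ranges:
  10.0.0.0/8 (10.0.0.0 - 10.255.255.255)
  172.16.0.0/12 (172.16.0.0 - 172.31.255.255)
  192.168.0.0/16 (192.168.0.0 - 192.168.255.255)
Private (in 172.16.0.0/12)


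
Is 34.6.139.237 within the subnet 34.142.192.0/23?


Subnet network: 34.142.192.0
Test IP AND mask: 34.6.138.0
No, 34.6.139.237 is not in 34.142.192.0/23


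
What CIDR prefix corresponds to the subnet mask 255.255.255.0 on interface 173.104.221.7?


Binary: 11111111.11111111.11111111.00000000
Count leading 1s
Prefix: /24


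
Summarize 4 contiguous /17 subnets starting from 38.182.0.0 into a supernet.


Original prefix: /17
Number of subnets: 4 = 2^2
New prefix = 17 - 2 = 15
Supernet: 38.182.0.0/15


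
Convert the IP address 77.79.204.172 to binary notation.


77 = 01001101
79 = 01001111
204 = 11001100
172 = 10101100
Binary: 01001101.01001111.11001100.10101100


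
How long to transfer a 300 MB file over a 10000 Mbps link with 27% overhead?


Effective throughput = 10000 * (1 - 27/100) = 7300 Mbps
File size in Mb = 300 * 8 = 2400 Mb
Time = 2400 / 7300
Time = 0.3288 seconds


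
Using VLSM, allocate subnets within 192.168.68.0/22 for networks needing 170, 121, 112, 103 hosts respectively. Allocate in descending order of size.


170 hosts -> /24 (254 usable): 192.168.68.0/24
121 hosts -> /25 (126 usable): 192.168.69.0/25
112 hosts -> /25 (126 usable): 192.168.69.128/25
103 hosts -> /25 (126 usable): 192.168.70.0/25
Allocation: 192.168.68.0/24 (170 hosts, 254 usable); 192.168.69.0/25 (121 hosts, 126 usable); 192.168.69.128/25 (112 hosts, 126 usable); 192.168.70.0/25 (103 hosts, 126 usable)


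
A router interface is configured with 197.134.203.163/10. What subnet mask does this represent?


/10 means 10 network bits, 22 host bits
Binary: 11111111110000000000000000000000
Mask: 255.192.0.0


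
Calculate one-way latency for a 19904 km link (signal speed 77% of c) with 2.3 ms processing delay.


Speed = 0.77 * 3e5 km/s = 231000 km/s
Propagation delay = 19904 / 231000 = 0.0862 s = 86.1645 ms
Processing delay = 2.3 ms
Total one-way latency = 88.4645 ms


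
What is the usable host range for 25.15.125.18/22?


Network: 25.15.124.0
Broadcast: 25.15.127.255
First usable = network + 1
Last usable = broadcast - 1
Range: 25.15.124.1 to 25.15.127.254


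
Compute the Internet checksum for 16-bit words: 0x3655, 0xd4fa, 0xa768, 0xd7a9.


Sum all words (with carry folding):
+ 0x3655 = 0x3655
+ 0xd4fa = 0x0b50
+ 0xa768 = 0xb2b8
+ 0xd7a9 = 0x8a62
One's complement: ~0x8a62
Checksum = 0x759d


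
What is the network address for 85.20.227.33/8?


IP:   01010101.00010100.11100011.00100001
Mask: 11111111.00000000.00000000.00000000
AND operation:
Net:  01010101.00000000.00000000.00000000
Network: 85.0.0.0/8


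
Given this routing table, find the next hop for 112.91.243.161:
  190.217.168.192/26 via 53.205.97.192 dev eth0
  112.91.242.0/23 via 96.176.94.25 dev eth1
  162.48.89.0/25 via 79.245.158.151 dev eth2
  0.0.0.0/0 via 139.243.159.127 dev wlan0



Longest prefix match for 112.91.243.161:
  /26 190.217.168.192: no
  /23 112.91.242.0: MATCH
  /25 162.48.89.0: no
  /0 0.0.0.0: MATCH
Selected: next-hop 96.176.94.25 via eth1 (matched /23)


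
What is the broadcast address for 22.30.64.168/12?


Network: 22.16.0.0/12
Host bits = 20
Set all host bits to 1:
Broadcast: 22.31.255.255


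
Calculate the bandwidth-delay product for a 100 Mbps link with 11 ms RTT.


BDP = bandwidth * RTT
= 100 Mbps * 11 ms
= 100 * 1e6 * 11 / 1000 bits
= 1100000 bits
= 137500 bytes
= 134.2773 KB
BDP = 1100000 bits (137500 bytes)


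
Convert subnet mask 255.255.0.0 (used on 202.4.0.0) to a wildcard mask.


Subnet mask: 255.255.0.0
Wildcard = 255.255.255.255 - subnet mask
255 - 255 = 0
255 - 255 = 0
255 - 0 = 255
255 - 0 = 255
Wildcard: 0.0.255.255


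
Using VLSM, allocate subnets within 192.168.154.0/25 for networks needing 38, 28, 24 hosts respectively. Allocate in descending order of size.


38 hosts -> /26 (62 usable): 192.168.154.0/26
28 hosts -> /27 (30 usable): 192.168.154.64/27
24 hosts -> /27 (30 usable): 192.168.154.96/27
Allocation: 192.168.154.0/26 (38 hosts, 62 usable); 192.168.154.64/27 (28 hosts, 30 usable); 192.168.154.96/27 (24 hosts, 30 usable)


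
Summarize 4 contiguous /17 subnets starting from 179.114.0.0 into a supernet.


Original prefix: /17
Number of subnets: 4 = 2^2
New prefix = 17 - 2 = 15
Supernet: 179.114.0.0/15


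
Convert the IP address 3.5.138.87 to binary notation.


3 = 00000011
5 = 00000101
138 = 10001010
87 = 01010111
Binary: 00000011.00000101.10001010.01010111


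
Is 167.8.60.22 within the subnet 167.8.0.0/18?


Subnet network: 167.8.0.0
Test IP AND mask: 167.8.0.0
Yes, 167.8.60.22 is in 167.8.0.0/18


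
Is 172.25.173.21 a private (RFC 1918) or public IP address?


RFC 1918 private ranges:
  10.0.0.0/8 (10.0.0.0 - 10.255.255.255)
  172.16.0.0/12 (172.16.0.0 - 172.31.255.255)
  192.168.0.0/16 (192.168.0.0 - 192.168.255.255)
Private (in 172.16.0.0/12)


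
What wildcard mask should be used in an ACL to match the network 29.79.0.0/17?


Subnet mask: 255.255.128.0
Wildcard = 255.255.255.255 - subnet mask
255 - 255 = 0
255 - 255 = 0
255 - 128 = 127
255 - 0 = 255
Wildcard: 0.0.127.255


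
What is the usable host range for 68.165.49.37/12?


Network: 68.160.0.0
Broadcast: 68.175.255.255
First usable = network + 1
Last usable = broadcast - 1
Range: 68.160.0.1 to 68.175.255.254


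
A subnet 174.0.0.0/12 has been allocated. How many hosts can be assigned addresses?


Host bits = 32 - 12 = 20
Total addresses = 2^20 = 1048576
Usable = total - 2 (network and broadcast)
Usable hosts: 1048574


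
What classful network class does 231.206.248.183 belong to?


First octet: 231
Binary: 11100111
1110xxxx -> Class D (224-239)
Class D (multicast), default mask N/A


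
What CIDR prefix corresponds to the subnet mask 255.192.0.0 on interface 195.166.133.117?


Binary: 11111111.11000000.00000000.00000000
Count leading 1s
Prefix: /10


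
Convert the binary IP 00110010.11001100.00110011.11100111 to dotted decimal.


00110010 = 50
11001100 = 204
00110011 = 51
11100111 = 231
IP: 50.204.51.231


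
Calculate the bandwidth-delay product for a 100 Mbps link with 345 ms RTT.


BDP = bandwidth * RTT
= 100 Mbps * 345 ms
= 100 * 1e6 * 345 / 1000 bits
= 34500000 bits
= 4312500 bytes
= 4211.4258 KB
BDP = 34500000 bits (4312500 bytes)


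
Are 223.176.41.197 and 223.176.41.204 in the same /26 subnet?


Mask: 255.255.255.192
223.176.41.197 AND mask = 223.176.41.192
223.176.41.204 AND mask = 223.176.41.192
Yes, same subnet (223.176.41.192)


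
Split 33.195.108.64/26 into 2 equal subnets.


New prefix = 26 + 1 = 27
Each subnet has 32 addresses
  33.195.108.64/27
  33.195.108.96/27
Subnets: 33.195.108.64/27, 33.195.108.96/27


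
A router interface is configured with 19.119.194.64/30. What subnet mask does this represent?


/30 means 30 network bits, 2 host bits
Binary: 11111111111111111111111111111100
Mask: 255.255.255.252


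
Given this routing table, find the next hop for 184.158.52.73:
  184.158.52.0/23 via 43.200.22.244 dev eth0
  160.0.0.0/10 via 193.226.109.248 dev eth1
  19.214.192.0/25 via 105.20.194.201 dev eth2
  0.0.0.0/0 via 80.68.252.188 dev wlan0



Longest prefix match for 184.158.52.73:
  /23 184.158.52.0: MATCH
  /10 160.0.0.0: no
  /25 19.214.192.0: no
  /0 0.0.0.0: MATCH
Selected: next-hop 43.200.22.244 via eth0 (matched /23)


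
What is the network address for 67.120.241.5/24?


IP:   01000011.01111000.11110001.00000101
Mask: 11111111.11111111.11111111.00000000
AND operation:
Net:  01000011.01111000.11110001.00000000
Network: 67.120.241.0/24


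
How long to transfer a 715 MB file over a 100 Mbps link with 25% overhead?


Effective throughput = 100 * (1 - 25/100) = 75 Mbps
File size in Mb = 715 * 8 = 5720 Mb
Time = 5720 / 75
Time = 76.2667 seconds


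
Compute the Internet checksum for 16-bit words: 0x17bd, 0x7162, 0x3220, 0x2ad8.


Sum all words (with carry folding):
+ 0x17bd = 0x17bd
+ 0x7162 = 0x891f
+ 0x3220 = 0xbb3f
+ 0x2ad8 = 0xe617
One's complement: ~0xe617
Checksum = 0x19e8


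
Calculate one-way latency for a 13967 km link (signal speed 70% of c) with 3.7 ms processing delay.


Speed = 0.7 * 3e5 km/s = 210000 km/s
Propagation delay = 13967 / 210000 = 0.0665 s = 66.5095 ms
Processing delay = 3.7 ms
Total one-way latency = 70.2095 ms


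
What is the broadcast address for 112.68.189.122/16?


Network: 112.68.0.0/16
Host bits = 16
Set all host bits to 1:
Broadcast: 112.68.255.255


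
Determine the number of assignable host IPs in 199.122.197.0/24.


Host bits = 32 - 24 = 8
Total addresses = 2^8 = 256
Usable = total - 2 (network and broadcast)
Usable hosts: 254


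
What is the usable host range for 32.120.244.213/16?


Network: 32.120.0.0
Broadcast: 32.120.255.255
First usable = network + 1
Last usable = broadcast - 1
Range: 32.120.0.1 to 32.120.255.254


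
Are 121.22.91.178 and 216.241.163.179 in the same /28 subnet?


Mask: 255.255.255.240
121.22.91.178 AND mask = 121.22.91.176
216.241.163.179 AND mask = 216.241.163.176
No, different subnets (121.22.91.176 vs 216.241.163.176)


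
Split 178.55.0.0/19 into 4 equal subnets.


New prefix = 19 + 2 = 21
Each subnet has 2048 addresses
  178.55.0.0/21
  178.55.8.0/21
  178.55.16.0/21
  178.55.24.0/21
Subnets: 178.55.0.0/21, 178.55.8.0/21, 178.55.16.0/21, 178.55.24.0/21


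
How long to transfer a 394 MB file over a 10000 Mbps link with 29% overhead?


Effective throughput = 10000 * (1 - 29/100) = 7100 Mbps
File size in Mb = 394 * 8 = 3152 Mb
Time = 3152 / 7100
Time = 0.4439 seconds


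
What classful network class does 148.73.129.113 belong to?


First octet: 148
Binary: 10010100
10xxxxxx -> Class B (128-191)
Class B, default mask 255.255.0.0 (/16)


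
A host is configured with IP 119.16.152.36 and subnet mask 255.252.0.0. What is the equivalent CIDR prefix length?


Binary: 11111111.11111100.00000000.00000000
Count leading 1s
Prefix: /14


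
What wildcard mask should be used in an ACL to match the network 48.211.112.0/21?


Subnet mask: 255.255.248.0
Wildcard = 255.255.255.255 - subnet mask
255 - 255 = 0
255 - 255 = 0
255 - 248 = 7
255 - 0 = 255
Wildcard: 0.0.7.255


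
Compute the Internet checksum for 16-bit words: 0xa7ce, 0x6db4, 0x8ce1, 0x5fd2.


Sum all words (with carry folding):
+ 0xa7ce = 0xa7ce
+ 0x6db4 = 0x1583
+ 0x8ce1 = 0xa264
+ 0x5fd2 = 0x0237
One's complement: ~0x0237
Checksum = 0xfdc8


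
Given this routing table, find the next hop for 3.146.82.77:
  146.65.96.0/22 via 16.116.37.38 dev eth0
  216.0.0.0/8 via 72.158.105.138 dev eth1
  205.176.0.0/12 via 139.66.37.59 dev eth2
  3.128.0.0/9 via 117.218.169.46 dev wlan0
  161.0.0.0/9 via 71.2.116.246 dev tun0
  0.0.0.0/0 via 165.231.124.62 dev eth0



Longest prefix match for 3.146.82.77:
  /22 146.65.96.0: no
  /8 216.0.0.0: no
  /12 205.176.0.0: no
  /9 3.128.0.0: MATCH
  /9 161.0.0.0: no
  /0 0.0.0.0: MATCH
Selected: next-hop 117.218.169.46 via wlan0 (matched /9)


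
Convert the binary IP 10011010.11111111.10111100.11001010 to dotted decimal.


10011010 = 154
11111111 = 255
10111100 = 188
11001010 = 202
IP: 154.255.188.202


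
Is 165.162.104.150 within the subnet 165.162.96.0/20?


Subnet network: 165.162.96.0
Test IP AND mask: 165.162.96.0
Yes, 165.162.104.150 is in 165.162.96.0/20


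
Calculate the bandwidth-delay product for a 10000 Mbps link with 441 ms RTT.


BDP = bandwidth * RTT
= 10000 Mbps * 441 ms
= 10000 * 1e6 * 441 / 1000 bits
= 4410000000 bits
= 551250000 bytes
= 538330.0781 KB
BDP = 4410000000 bits (551250000 bytes)


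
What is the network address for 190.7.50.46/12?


IP:   10111110.00000111.00110010.00101110
Mask: 11111111.11110000.00000000.00000000
AND operation:
Net:  10111110.00000000.00000000.00000000
Network: 190.0.0.0/12


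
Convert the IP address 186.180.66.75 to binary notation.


186 = 10111010
180 = 10110100
66 = 01000010
75 = 01001011
Binary: 10111010.10110100.01000010.01001011


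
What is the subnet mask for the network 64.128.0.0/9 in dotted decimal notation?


/9 means 9 network bits, 23 host bits
Binary: 11111111100000000000000000000000
Mask: 255.128.0.0


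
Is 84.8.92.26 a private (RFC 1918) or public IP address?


RFC 1918 private ranges:
  10.0.0.0/8 (10.0.0.0 - 10.255.255.255)
  172.16.0.0/12 (172.16.0.0 - 172.31.255.255)
  192.168.0.0/16 (192.168.0.0 - 192.168.255.255)
Public (not in any RFC 1918 range)


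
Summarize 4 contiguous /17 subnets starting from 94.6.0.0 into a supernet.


Original prefix: /17
Number of subnets: 4 = 2^2
New prefix = 17 - 2 = 15
Supernet: 94.6.0.0/15


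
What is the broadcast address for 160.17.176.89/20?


Network: 160.17.176.0/20
Host bits = 12
Set all host bits to 1:
Broadcast: 160.17.191.255


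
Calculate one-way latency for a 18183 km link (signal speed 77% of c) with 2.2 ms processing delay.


Speed = 0.77 * 3e5 km/s = 231000 km/s
Propagation delay = 18183 / 231000 = 0.0787 s = 78.7143 ms
Processing delay = 2.2 ms
Total one-way latency = 80.9143 ms


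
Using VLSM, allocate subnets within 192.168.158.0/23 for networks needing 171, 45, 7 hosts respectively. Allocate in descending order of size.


171 hosts -> /24 (254 usable): 192.168.158.0/24
45 hosts -> /26 (62 usable): 192.168.159.0/26
7 hosts -> /28 (14 usable): 192.168.159.64/28
Allocation: 192.168.158.0/24 (171 hosts, 254 usable); 192.168.159.0/26 (45 hosts, 62 usable); 192.168.159.64/28 (7 hosts, 14 usable)


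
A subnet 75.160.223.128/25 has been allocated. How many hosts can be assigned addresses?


Host bits = 32 - 25 = 7
Total addresses = 2^7 = 128
Usable = total - 2 (network and broadcast)
Usable hosts: 126


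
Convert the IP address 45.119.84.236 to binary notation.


45 = 00101101
119 = 01110111
84 = 01010100
236 = 11101100
Binary: 00101101.01110111.01010100.11101100


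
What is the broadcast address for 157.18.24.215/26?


Network: 157.18.24.192/26
Host bits = 6
Set all host bits to 1:
Broadcast: 157.18.24.255


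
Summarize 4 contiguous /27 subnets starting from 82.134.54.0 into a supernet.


Original prefix: /27
Number of subnets: 4 = 2^2
New prefix = 27 - 2 = 25
Supernet: 82.134.54.0/25


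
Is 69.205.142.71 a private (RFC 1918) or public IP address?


RFC 1918 private ranges:
  10.0.0.0/8 (10.0.0.0 - 10.255.255.255)
  172.16.0.0/12 (172.16.0.0 - 172.31.255.255)
  192.168.0.0/16 (192.168.0.0 - 192.168.255.255)
Public (not in any RFC 1918 range)


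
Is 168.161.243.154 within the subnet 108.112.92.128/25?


Subnet network: 108.112.92.128
Test IP AND mask: 168.161.243.128
No, 168.161.243.154 is not in 108.112.92.128/25


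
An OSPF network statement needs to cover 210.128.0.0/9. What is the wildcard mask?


Subnet mask: 255.128.0.0
Wildcard = 255.255.255.255 - subnet mask
255 - 255 = 0
255 - 128 = 127
255 - 0 = 255
255 - 0 = 255
Wildcard: 0.127.255.255


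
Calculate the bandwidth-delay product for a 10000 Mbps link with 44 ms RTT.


BDP = bandwidth * RTT
= 10000 Mbps * 44 ms
= 10000 * 1e6 * 44 / 1000 bits
= 440000000 bits
= 55000000 bytes
= 53710.9375 KB
BDP = 440000000 bits (55000000 bytes)


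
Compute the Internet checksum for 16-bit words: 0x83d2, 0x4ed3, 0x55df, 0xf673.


Sum all words (with carry folding):
+ 0x83d2 = 0x83d2
+ 0x4ed3 = 0xd2a5
+ 0x55df = 0x2885
+ 0xf673 = 0x1ef9
One's complement: ~0x1ef9
Checksum = 0xe106


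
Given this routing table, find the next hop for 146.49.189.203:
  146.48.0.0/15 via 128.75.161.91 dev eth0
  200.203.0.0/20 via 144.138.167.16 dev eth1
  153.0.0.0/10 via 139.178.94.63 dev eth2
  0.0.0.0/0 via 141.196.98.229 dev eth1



Longest prefix match for 146.49.189.203:
  /15 146.48.0.0: MATCH
  /20 200.203.0.0: no
  /10 153.0.0.0: no
  /0 0.0.0.0: MATCH
Selected: next-hop 128.75.161.91 via eth0 (matched /15)


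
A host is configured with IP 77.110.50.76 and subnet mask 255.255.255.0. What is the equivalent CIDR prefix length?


Binary: 11111111.11111111.11111111.00000000
Count leading 1s
Prefix: /24


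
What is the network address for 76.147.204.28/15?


IP:   01001100.10010011.11001100.00011100
Mask: 11111111.11111110.00000000.00000000
AND operation:
Net:  01001100.10010010.00000000.00000000
Network: 76.146.0.0/15


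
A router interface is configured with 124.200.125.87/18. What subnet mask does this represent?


/18 means 18 network bits, 14 host bits
Binary: 11111111111111111100000000000000
Mask: 255.255.192.0


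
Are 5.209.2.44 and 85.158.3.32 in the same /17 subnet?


Mask: 255.255.128.0
5.209.2.44 AND mask = 5.209.0.0
85.158.3.32 AND mask = 85.158.0.0
No, different subnets (5.209.0.0 vs 85.158.0.0)


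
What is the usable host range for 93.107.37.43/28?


Network: 93.107.37.32
Broadcast: 93.107.37.47
First usable = network + 1
Last usable = broadcast - 1
Range: 93.107.37.33 to 93.107.37.46


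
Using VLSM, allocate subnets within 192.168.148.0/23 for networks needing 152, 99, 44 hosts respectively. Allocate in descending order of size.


152 hosts -> /24 (254 usable): 192.168.148.0/24
99 hosts -> /25 (126 usable): 192.168.149.0/25
44 hosts -> /26 (62 usable): 192.168.149.128/26
Allocation: 192.168.148.0/24 (152 hosts, 254 usable); 192.168.149.0/25 (99 hosts, 126 usable); 192.168.149.128/26 (44 hosts, 62 usable)


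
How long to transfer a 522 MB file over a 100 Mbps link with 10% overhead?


Effective throughput = 100 * (1 - 10/100) = 90 Mbps
File size in Mb = 522 * 8 = 4176 Mb
Time = 4176 / 90
Time = 46.4 seconds


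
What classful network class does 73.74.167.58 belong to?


First octet: 73
Binary: 01001001
0xxxxxxx -> Class A (1-126)
Class A, default mask 255.0.0.0 (/8)


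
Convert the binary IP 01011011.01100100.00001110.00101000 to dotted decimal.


01011011 = 91
01100100 = 100
00001110 = 14
00101000 = 40
IP: 91.100.14.40


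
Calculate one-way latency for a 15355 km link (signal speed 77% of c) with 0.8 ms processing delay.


Speed = 0.77 * 3e5 km/s = 231000 km/s
Propagation delay = 15355 / 231000 = 0.0665 s = 66.4719 ms
Processing delay = 0.8 ms
Total one-way latency = 67.2719 ms


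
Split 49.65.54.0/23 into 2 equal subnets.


New prefix = 23 + 1 = 24
Each subnet has 256 addresses
  49.65.54.0/24
  49.65.55.0/24
Subnets: 49.65.54.0/24, 49.65.55.0/24


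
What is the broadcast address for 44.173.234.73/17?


Network: 44.173.128.0/17
Host bits = 15
Set all host bits to 1:
Broadcast: 44.173.255.255


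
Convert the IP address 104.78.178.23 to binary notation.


104 = 01101000
78 = 01001110
178 = 10110010
23 = 00010111
Binary: 01101000.01001110.10110010.00010111


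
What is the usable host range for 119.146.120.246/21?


Network: 119.146.120.0
Broadcast: 119.146.127.255
First usable = network + 1
Last usable = broadcast - 1
Range: 119.146.120.1 to 119.146.127.254


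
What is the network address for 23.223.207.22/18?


IP:   00010111.11011111.11001111.00010110
Mask: 11111111.11111111.11000000.00000000
AND operation:
Net:  00010111.11011111.11000000.00000000
Network: 23.223.192.0/18


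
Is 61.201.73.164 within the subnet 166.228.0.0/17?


Subnet network: 166.228.0.0
Test IP AND mask: 61.201.0.0
No, 61.201.73.164 is not in 166.228.0.0/17


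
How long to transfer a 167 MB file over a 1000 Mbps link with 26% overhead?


Effective throughput = 1000 * (1 - 26/100) = 740 Mbps
File size in Mb = 167 * 8 = 1336 Mb
Time = 1336 / 740
Time = 1.8054 seconds


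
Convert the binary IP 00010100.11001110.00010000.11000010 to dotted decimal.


00010100 = 20
11001110 = 206
00010000 = 16
11000010 = 194
IP: 20.206.16.194


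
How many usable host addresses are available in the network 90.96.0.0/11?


Host bits = 32 - 11 = 21
Total addresses = 2^21 = 2097152
Usable = total - 2 (network and broadcast)
Usable hosts: 2097150


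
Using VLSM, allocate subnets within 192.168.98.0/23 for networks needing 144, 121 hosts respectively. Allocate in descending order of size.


144 hosts -> /24 (254 usable): 192.168.98.0/24
121 hosts -> /25 (126 usable): 192.168.99.0/25
Allocation: 192.168.98.0/24 (144 hosts, 254 usable); 192.168.99.0/25 (121 hosts, 126 usable)


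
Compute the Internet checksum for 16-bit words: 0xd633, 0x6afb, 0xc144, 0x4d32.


Sum all words (with carry folding):
+ 0xd633 = 0xd633
+ 0x6afb = 0x412f
+ 0xc144 = 0x0274
+ 0x4d32 = 0x4fa6
One's complement: ~0x4fa6
Checksum = 0xb059


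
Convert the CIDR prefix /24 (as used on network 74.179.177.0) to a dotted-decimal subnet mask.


/24 means 24 network bits, 8 host bits
Binary: 11111111111111111111111100000000
Mask: 255.255.255.0


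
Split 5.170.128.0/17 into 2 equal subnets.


New prefix = 17 + 1 = 18
Each subnet has 16384 addresses
  5.170.128.0/18
  5.170.192.0/18
Subnets: 5.170.128.0/18, 5.170.192.0/18


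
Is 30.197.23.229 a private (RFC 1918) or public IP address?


RFC 1918 private ranges:
  10.0.0.0/8 (10.0.0.0 - 10.255.255.255)
  172.16.0.0/12 (172.16.0.0 - 172.31.255.255)
  192.168.0.0/16 (192.168.0.0 - 192.168.255.255)
Public (not in any RFC 1918 range)


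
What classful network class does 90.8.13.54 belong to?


First octet: 90
Binary: 01011010
0xxxxxxx -> Class A (1-126)
Class A, default mask 255.0.0.0 (/8)


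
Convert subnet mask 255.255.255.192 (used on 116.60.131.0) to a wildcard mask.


Subnet mask: 255.255.255.192
Wildcard = 255.255.255.255 - subnet mask
255 - 255 = 0
255 - 255 = 0
255 - 255 = 0
255 - 192 = 63
Wildcard: 0.0.0.63


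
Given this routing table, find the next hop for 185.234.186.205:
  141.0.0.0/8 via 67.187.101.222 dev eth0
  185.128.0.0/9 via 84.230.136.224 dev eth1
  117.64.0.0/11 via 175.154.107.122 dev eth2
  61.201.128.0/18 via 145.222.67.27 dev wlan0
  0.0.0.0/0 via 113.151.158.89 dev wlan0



Longest prefix match for 185.234.186.205:
  /8 141.0.0.0: no
  /9 185.128.0.0: MATCH
  /11 117.64.0.0: no
  /18 61.201.128.0: no
  /0 0.0.0.0: MATCH
Selected: next-hop 84.230.136.224 via eth1 (matched /9)


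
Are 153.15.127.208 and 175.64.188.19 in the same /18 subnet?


Mask: 255.255.192.0
153.15.127.208 AND mask = 153.15.64.0
175.64.188.19 AND mask = 175.64.128.0
No, different subnets (153.15.64.0 vs 175.64.128.0)


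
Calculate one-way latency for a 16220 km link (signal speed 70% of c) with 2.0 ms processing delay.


Speed = 0.7 * 3e5 km/s = 210000 km/s
Propagation delay = 16220 / 210000 = 0.0772 s = 77.2381 ms
Processing delay = 2.0 ms
Total one-way latency = 79.2381 ms


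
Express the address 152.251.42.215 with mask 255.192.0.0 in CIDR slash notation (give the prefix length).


Binary: 11111111.11000000.00000000.00000000
Count leading 1s
Prefix: /10


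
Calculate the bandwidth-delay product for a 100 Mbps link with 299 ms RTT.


BDP = bandwidth * RTT
= 100 Mbps * 299 ms
= 100 * 1e6 * 299 / 1000 bits
= 29900000 bits
= 3737500 bytes
= 3649.9023 KB
BDP = 29900000 bits (3737500 bytes)


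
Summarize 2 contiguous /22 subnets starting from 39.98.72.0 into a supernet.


Original prefix: /22
Number of subnets: 2 = 2^1
New prefix = 22 - 1 = 21
Supernet: 39.98.72.0/21


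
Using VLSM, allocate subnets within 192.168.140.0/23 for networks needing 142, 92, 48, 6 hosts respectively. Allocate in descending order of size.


142 hosts -> /24 (254 usable): 192.168.140.0/24
92 hosts -> /25 (126 usable): 192.168.141.0/25
48 hosts -> /26 (62 usable): 192.168.141.128/26
6 hosts -> /29 (6 usable): 192.168.141.192/29
Allocation: 192.168.140.0/24 (142 hosts, 254 usable); 192.168.141.0/25 (92 hosts, 126 usable); 192.168.141.128/26 (48 hosts, 62 usable); 192.168.141.192/29 (6 hosts, 6 usable)


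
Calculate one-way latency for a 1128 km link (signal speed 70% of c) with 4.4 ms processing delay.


Speed = 0.7 * 3e5 km/s = 210000 km/s
Propagation delay = 1128 / 210000 = 0.0054 s = 5.3714 ms
Processing delay = 4.4 ms
Total one-way latency = 9.7714 ms


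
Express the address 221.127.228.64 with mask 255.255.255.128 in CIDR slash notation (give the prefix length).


Binary: 11111111.11111111.11111111.10000000
Count leading 1s
Prefix: /25


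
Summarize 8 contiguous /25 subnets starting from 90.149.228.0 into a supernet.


Original prefix: /25
Number of subnets: 8 = 2^3
New prefix = 25 - 3 = 22
Supernet: 90.149.228.0/22


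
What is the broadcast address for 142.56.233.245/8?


Network: 142.0.0.0/8
Host bits = 24
Set all host bits to 1:
Broadcast: 142.255.255.255


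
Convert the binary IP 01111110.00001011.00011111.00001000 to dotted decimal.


01111110 = 126
00001011 = 11
00011111 = 31
00001000 = 8
IP: 126.11.31.8


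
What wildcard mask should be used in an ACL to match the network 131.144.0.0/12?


Subnet mask: 255.240.0.0
Wildcard = 255.255.255.255 - subnet mask
255 - 255 = 0
255 - 240 = 15
255 - 0 = 255
255 - 0 = 255
Wildcard: 0.15.255.255


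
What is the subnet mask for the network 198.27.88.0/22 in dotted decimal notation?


/22 means 22 network bits, 10 host bits
Binary: 11111111111111111111110000000000
Mask: 255.255.252.0


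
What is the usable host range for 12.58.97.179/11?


Network: 12.32.0.0
Broadcast: 12.63.255.255
First usable = network + 1
Last usable = broadcast - 1
Range: 12.32.0.1 to 12.63.255.254


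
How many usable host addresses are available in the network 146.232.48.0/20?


Host bits = 32 - 20 = 12
Total addresses = 2^12 = 4096
Usable = total - 2 (network and broadcast)
Usable hosts: 4094


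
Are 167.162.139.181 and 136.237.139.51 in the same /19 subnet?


Mask: 255.255.224.0
167.162.139.181 AND mask = 167.162.128.0
136.237.139.51 AND mask = 136.237.128.0
No, different subnets (167.162.128.0 vs 136.237.128.0)


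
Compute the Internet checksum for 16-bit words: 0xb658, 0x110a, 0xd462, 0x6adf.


Sum all words (with carry folding):
+ 0xb658 = 0xb658
+ 0x110a = 0xc762
+ 0xd462 = 0x9bc5
+ 0x6adf = 0x06a5
One's complement: ~0x06a5
Checksum = 0xf95a


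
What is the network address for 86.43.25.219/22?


IP:   01010110.00101011.00011001.11011011
Mask: 11111111.11111111.11111100.00000000
AND operation:
Net:  01010110.00101011.00011000.00000000
Network: 86.43.24.0/22


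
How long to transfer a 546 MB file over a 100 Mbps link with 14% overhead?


Effective throughput = 100 * (1 - 14/100) = 86 Mbps
File size in Mb = 546 * 8 = 4368 Mb
Time = 4368 / 86
Time = 50.7907 seconds


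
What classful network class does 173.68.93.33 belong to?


First octet: 173
Binary: 10101101
10xxxxxx -> Class B (128-191)
Class B, default mask 255.255.0.0 (/16)


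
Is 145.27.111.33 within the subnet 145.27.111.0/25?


Subnet network: 145.27.111.0
Test IP AND mask: 145.27.111.0
Yes, 145.27.111.33 is in 145.27.111.0/25


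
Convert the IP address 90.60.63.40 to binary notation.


90 = 01011010
60 = 00111100
63 = 00111111
40 = 00101000
Binary: 01011010.00111100.00111111.00101000


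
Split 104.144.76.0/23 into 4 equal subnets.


New prefix = 23 + 2 = 25
Each subnet has 128 addresses
  104.144.76.0/25
  104.144.76.128/25
  104.144.77.0/25
  104.144.77.128/25
Subnets: 104.144.76.0/25, 104.144.76.128/25, 104.144.77.0/25, 104.144.77.128/25


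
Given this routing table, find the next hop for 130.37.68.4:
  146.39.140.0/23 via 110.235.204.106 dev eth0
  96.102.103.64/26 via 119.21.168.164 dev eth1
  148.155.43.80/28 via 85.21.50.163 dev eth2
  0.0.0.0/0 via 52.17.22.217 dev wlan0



Longest prefix match for 130.37.68.4:
  /23 146.39.140.0: no
  /26 96.102.103.64: no
  /28 148.155.43.80: no
  /0 0.0.0.0: MATCH
Selected: next-hop 52.17.22.217 via wlan0 (matched /0)


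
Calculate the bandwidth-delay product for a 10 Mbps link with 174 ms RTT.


BDP = bandwidth * RTT
= 10 Mbps * 174 ms
= 10 * 1e6 * 174 / 1000 bits
= 1740000 bits
= 217500 bytes
= 212.4023 KB
BDP = 1740000 bits (217500 bytes)


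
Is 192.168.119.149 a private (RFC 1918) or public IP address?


RFC 1918 private ranges:
  10.0.0.0/8 (10.0.0.0 - 10.255.255.255)
  172.16.0.0/12 (172.16.0.0 - 172.31.255.255)
  192.168.0.0/16 (192.168.0.0 - 192.168.255.255)
Private (in 192.168.0.0/16)


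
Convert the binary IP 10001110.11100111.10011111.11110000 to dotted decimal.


10001110 = 142
11100111 = 231
10011111 = 159
11110000 = 240
IP: 142.231.159.240


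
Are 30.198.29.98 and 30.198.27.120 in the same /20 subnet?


Mask: 255.255.240.0
30.198.29.98 AND mask = 30.198.16.0
30.198.27.120 AND mask = 30.198.16.0
Yes, same subnet (30.198.16.0)


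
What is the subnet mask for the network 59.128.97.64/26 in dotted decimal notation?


/26 means 26 network bits, 6 host bits
Binary: 11111111111111111111111111000000
Mask: 255.255.255.192


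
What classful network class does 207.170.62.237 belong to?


First octet: 207
Binary: 11001111
110xxxxx -> Class C (192-223)
Class C, default mask 255.255.255.0 (/24)


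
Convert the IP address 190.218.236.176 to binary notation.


190 = 10111110
218 = 11011010
236 = 11101100
176 = 10110000
Binary: 10111110.11011010.11101100.10110000


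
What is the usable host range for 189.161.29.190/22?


Network: 189.161.28.0
Broadcast: 189.161.31.255
First usable = network + 1
Last usable = broadcast - 1
Range: 189.161.28.1 to 189.161.31.254


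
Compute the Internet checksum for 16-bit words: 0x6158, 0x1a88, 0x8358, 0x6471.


Sum all words (with carry folding):
+ 0x6158 = 0x6158
+ 0x1a88 = 0x7be0
+ 0x8358 = 0xff38
+ 0x6471 = 0x63aa
One's complement: ~0x63aa
Checksum = 0x9c55


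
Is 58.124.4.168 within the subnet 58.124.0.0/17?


Subnet network: 58.124.0.0
Test IP AND mask: 58.124.0.0
Yes, 58.124.4.168 is in 58.124.0.0/17


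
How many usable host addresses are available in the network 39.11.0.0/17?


Host bits = 32 - 17 = 15
Total addresses = 2^15 = 32768
Usable = total - 2 (network and broadcast)
Usable hosts: 32766


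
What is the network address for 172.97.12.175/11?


IP:   10101100.01100001.00001100.10101111
Mask: 11111111.11100000.00000000.00000000
AND operation:
Net:  10101100.01100000.00000000.00000000
Network: 172.96.0.0/11


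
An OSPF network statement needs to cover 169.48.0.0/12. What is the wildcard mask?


Subnet mask: 255.240.0.0
Wildcard = 255.255.255.255 - subnet mask
255 - 255 = 0
255 - 240 = 15
255 - 0 = 255
255 - 0 = 255
Wildcard: 0.15.255.255


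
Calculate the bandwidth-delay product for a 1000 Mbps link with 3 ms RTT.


BDP = bandwidth * RTT
= 1000 Mbps * 3 ms
= 1000 * 1e6 * 3 / 1000 bits
= 3000000 bits
= 375000 bytes
= 366.2109 KB
BDP = 3000000 bits (375000 bytes)


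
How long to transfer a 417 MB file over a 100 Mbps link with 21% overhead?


Effective throughput = 100 * (1 - 21/100) = 79 Mbps
File size in Mb = 417 * 8 = 3336 Mb
Time = 3336 / 79
Time = 42.2278 seconds


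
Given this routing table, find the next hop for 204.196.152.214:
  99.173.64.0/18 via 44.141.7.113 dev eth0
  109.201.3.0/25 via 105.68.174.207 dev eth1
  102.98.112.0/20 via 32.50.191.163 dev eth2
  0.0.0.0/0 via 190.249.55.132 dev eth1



Longest prefix match for 204.196.152.214:
  /18 99.173.64.0: no
  /25 109.201.3.0: no
  /20 102.98.112.0: no
  /0 0.0.0.0: MATCH
Selected: next-hop 190.249.55.132 via eth1 (matched /0)


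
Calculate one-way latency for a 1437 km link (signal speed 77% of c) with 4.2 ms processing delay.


Speed = 0.77 * 3e5 km/s = 231000 km/s
Propagation delay = 1437 / 231000 = 0.0062 s = 6.2208 ms
Processing delay = 4.2 ms
Total one-way latency = 10.4208 ms


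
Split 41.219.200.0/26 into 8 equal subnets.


New prefix = 26 + 3 = 29
Each subnet has 8 addresses
  41.219.200.0/29
  41.219.200.8/29
  41.219.200.16/29
  41.219.200.24/29
  41.219.200.32/29
  41.219.200.40/29
  41.219.200.48/29
  41.219.200.56/29
Subnets: 41.219.200.0/29, 41.219.200.8/29, 41.219.200.16/29, 41.219.200.24/29, 41.219.200.32/29, 41.219.200.40/29, 41.219.200.48/29, 41.219.200.56/29


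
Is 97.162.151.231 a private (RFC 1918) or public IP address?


RFC 1918 private ranges:
  10.0.0.0/8 (10.0.0.0 - 10.255.255.255)
  172.16.0.0/12 (172.16.0.0 - 172.31.255.255)
  192.168.0.0/16 (192.168.0.0 - 192.168.255.255)
Public (not in any RFC 1918 range)


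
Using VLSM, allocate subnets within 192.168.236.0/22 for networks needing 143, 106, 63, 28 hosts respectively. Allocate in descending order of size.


143 hosts -> /24 (254 usable): 192.168.236.0/24
106 hosts -> /25 (126 usable): 192.168.237.0/25
63 hosts -> /25 (126 usable): 192.168.237.128/25
28 hosts -> /27 (30 usable): 192.168.238.0/27
Allocation: 192.168.236.0/24 (143 hosts, 254 usable); 192.168.237.0/25 (106 hosts, 126 usable); 192.168.237.128/25 (63 hosts, 126 usable); 192.168.238.0/27 (28 hosts, 30 usable)


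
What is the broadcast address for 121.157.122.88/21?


Network: 121.157.120.0/21
Host bits = 11
Set all host bits to 1:
Broadcast: 121.157.127.255


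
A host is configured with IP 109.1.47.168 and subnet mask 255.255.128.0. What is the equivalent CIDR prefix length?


Binary: 11111111.11111111.10000000.00000000
Count leading 1s
Prefix: /17


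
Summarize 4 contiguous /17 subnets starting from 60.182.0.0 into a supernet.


Original prefix: /17
Number of subnets: 4 = 2^2
New prefix = 17 - 2 = 15
Supernet: 60.182.0.0/15


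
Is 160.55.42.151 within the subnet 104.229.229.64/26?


Subnet network: 104.229.229.64
Test IP AND mask: 160.55.42.128
No, 160.55.42.151 is not in 104.229.229.64/26


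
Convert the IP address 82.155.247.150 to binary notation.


82 = 01010010
155 = 10011011
247 = 11110111
150 = 10010110
Binary: 01010010.10011011.11110111.10010110


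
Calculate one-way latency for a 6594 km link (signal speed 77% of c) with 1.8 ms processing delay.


Speed = 0.77 * 3e5 km/s = 231000 km/s
Propagation delay = 6594 / 231000 = 0.0285 s = 28.5455 ms
Processing delay = 1.8 ms
Total one-way latency = 30.3455 ms


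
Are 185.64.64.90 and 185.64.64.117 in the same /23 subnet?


Mask: 255.255.254.0
185.64.64.90 AND mask = 185.64.64.0
185.64.64.117 AND mask = 185.64.64.0
Yes, same subnet (185.64.64.0)


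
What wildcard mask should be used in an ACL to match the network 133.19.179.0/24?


Subnet mask: 255.255.255.0
Wildcard = 255.255.255.255 - subnet mask
255 - 255 = 0
255 - 255 = 0
255 - 255 = 0
255 - 0 = 255
Wildcard: 0.0.0.255


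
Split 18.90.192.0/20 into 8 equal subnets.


New prefix = 20 + 3 = 23
Each subnet has 512 addresses
  18.90.192.0/23
  18.90.194.0/23
  18.90.196.0/23
  18.90.198.0/23
  18.90.200.0/23
  18.90.202.0/23
  18.90.204.0/23
  18.90.206.0/23
Subnets: 18.90.192.0/23, 18.90.194.0/23, 18.90.196.0/23, 18.90.198.0/23, 18.90.200.0/23, 18.90.202.0/23, 18.90.204.0/23, 18.90.206.0/23


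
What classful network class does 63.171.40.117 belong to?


First octet: 63
Binary: 00111111
0xxxxxxx -> Class A (1-126)
Class A, default mask 255.0.0.0 (/8)


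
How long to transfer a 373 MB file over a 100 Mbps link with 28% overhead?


Effective throughput = 100 * (1 - 28/100) = 72 Mbps
File size in Mb = 373 * 8 = 2984 Mb
Time = 2984 / 72
Time = 41.4444 seconds


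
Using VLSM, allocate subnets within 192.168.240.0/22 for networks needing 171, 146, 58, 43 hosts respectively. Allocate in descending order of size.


171 hosts -> /24 (254 usable): 192.168.240.0/24
146 hosts -> /24 (254 usable): 192.168.241.0/24
58 hosts -> /26 (62 usable): 192.168.242.0/26
43 hosts -> /26 (62 usable): 192.168.242.64/26
Allocation: 192.168.240.0/24 (171 hosts, 254 usable); 192.168.241.0/24 (146 hosts, 254 usable); 192.168.242.0/26 (58 hosts, 62 usable); 192.168.242.64/26 (43 hosts, 62 usable)


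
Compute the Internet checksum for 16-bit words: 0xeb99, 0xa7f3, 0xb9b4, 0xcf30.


Sum all words (with carry folding):
+ 0xeb99 = 0xeb99
+ 0xa7f3 = 0x938d
+ 0xb9b4 = 0x4d42
+ 0xcf30 = 0x1c73
One's complement: ~0x1c73
Checksum = 0xe38c


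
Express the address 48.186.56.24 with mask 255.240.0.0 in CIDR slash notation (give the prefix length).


Binary: 11111111.11110000.00000000.00000000
Count leading 1s
Prefix: /12
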